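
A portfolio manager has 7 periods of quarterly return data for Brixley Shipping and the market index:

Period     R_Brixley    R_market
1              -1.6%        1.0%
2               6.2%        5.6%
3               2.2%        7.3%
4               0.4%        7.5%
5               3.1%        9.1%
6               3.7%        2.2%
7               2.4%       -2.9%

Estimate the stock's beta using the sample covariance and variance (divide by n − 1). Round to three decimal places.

Mean R_i = (-1.6 + 6.2 + 2.2 + 0.4 + 3.1 + 3.7 + 2.4) / 7 = 2.3429%
Mean R_m = (1.0 + 5.6 + 7.3 + 7.5 + 9.1 + 2.2 − 2.9) / 7 = 4.2571%
Σ(R_i − R̄_i)(R_m − R̄_m) = 11.7529  ⇒  Cov = 11.7529 / 6 = 1.9588
Σ(R_m − R̄_m)² = 111.0971  ⇒  Var(R_m) = 111.0971 / 6 = 18.5162
β = Cov / Var(R_m) = 1.9588 / 18.5162 = 0.1058

0.106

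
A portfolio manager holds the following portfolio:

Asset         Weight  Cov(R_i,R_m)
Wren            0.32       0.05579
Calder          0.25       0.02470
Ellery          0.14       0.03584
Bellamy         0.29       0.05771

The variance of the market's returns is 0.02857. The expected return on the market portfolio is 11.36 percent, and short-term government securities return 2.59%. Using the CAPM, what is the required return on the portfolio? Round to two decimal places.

16.64%

β_Wren = 0.05579 / 0.02857 = 1.9527
β_Calder = 0.02470 / 0.02857 = 0.8645
β_Ellery = 0.03584 / 0.02857 = 1.2545
β_Bellamy = 0.05771 / 0.02857 = 2.0200
β_P = Σ w_i β_i = 0.32×1.9527 + 0.25×0.8645 + 0.14×1.2545 + 0.29×2.0200 = 1.6024
MRP = 11.36% − 2.59% = 8.77%
E(R_P) = R_f + β_P × MRP = 2.59% + 1.6024 × 8.77% = 16.64%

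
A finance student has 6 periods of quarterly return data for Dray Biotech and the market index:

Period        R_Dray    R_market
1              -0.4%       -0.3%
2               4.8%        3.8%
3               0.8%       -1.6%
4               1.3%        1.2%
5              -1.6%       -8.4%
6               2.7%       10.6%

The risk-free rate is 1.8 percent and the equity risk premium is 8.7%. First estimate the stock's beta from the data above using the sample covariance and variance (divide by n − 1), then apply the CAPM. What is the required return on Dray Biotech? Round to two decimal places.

Mean R_i = (-0.4 + 4.8 + 0.8 + 1.3 − 1.6 + 2.7) / 6 = 1.2667%
Mean R_m = (-0.3 + 3.8 − 1.6 + 1.2 − 8.4 + 10.6) / 6 = 0.8833%
Σ(R_i − R̄_i)(R_m − R̄_m) = 53.9867  ⇒  Cov = 53.9867 / 5 = 10.7973
Σ(R_m − R̄_m)² = 196.7683  ⇒  Var(R_m) = 196.7683 / 5 = 39.3537
β = Cov / Var(R_m) = 10.7973 / 39.3537 = 0.2744
E(R) = R_f + β × MRP = 1.8% + 0.2744 × 8.7% = 4.19%

4.19%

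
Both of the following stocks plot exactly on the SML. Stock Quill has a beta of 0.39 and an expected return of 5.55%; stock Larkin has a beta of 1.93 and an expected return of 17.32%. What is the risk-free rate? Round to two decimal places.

Both satisfy E(R) = R_f + β·MRP, so the slope of the SML is
MRP = (17.32% − 5.55%) / (1.93 − 0.39) = 11.77% / 1.54 = 7.6429%
R_f = E(R_Quill) − β_Quill·MRP = 5.55% − 0.39 × 7.6429% = 2.5693%

2.57%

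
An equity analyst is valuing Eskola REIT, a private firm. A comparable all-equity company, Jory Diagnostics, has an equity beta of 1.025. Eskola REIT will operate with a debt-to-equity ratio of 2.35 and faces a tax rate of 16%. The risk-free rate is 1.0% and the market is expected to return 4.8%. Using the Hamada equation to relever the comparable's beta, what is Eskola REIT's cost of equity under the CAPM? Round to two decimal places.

12.58%

β_L = β_U × [1 + (1 − t)(D/E)] = 1.025 × [1 + (1 − 0.16) × 2.35]
    = 1.025 × [1 + 0.84 × 2.35] = 1.025 × 2.9740 = 3.0484
MRP = 4.8% − 1.0% = 3.80%
E(R) = R_f + β_L × MRP = 1.0% + 3.0484 × 3.8% = 12.58%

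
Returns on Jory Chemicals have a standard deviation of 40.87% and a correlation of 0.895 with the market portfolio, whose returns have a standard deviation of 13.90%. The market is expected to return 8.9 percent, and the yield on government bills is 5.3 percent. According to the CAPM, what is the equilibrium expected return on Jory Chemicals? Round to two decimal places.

14.77%

β = ρ × σ_i / σ_m = 0.895 × 40.87% / 13.90% = 2.6316
MRP = 8.9% − 5.3% = 3.60%
E(R) = 5.3% + 2.6316 × 3.6% = 14.77%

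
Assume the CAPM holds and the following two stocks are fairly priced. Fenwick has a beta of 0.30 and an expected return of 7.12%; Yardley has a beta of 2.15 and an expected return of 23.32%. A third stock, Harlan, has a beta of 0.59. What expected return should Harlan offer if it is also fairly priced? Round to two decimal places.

9.66%

MRP (SML slope) = (23.32% − 7.12%) / (2.15 − 0.30) = 16.20% / 1.85 = 8.7568%
R_f (intercept) = 7.12% − 0.30 × 8.7568% = 4.4930%
E(R_Harlan) = R_f + β × MRP = 4.4930% + 0.59 × 8.7568% = 9.66%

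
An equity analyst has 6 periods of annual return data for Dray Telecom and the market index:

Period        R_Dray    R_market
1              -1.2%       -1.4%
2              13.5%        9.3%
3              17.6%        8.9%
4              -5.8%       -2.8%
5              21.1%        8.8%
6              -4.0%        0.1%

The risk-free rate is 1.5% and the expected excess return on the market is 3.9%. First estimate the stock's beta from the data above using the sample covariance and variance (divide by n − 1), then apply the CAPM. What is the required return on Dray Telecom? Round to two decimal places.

Mean R_i = (-1.2 + 13.5 + 17.6 − 5.8 + 21.1 − 4.0) / 6 = 6.8667%
Mean R_m = (-1.4 + 9.3 + 8.9 − 2.8 + 8.8 + 0.1) / 6 = 3.8167%
Σ(R_i − R̄_i)(R_m − R̄_m) = 328.1433  ⇒  Cov = 328.1433 / 5 = 65.6287
Σ(R_m − R̄_m)² = 165.5483  ⇒  Var(R_m) = 165.5483 / 5 = 33.1097
β = Cov / Var(R_m) = 65.6287 / 33.1097 = 1.9822
E(R) = R_f + β × MRP = 1.5% + 1.9822 × 3.9% = 9.23%

9.23%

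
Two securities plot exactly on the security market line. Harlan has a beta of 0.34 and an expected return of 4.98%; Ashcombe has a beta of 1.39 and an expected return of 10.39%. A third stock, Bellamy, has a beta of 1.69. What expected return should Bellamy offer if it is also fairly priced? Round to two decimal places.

MRP (SML slope) = (10.39% − 4.98%) / (1.39 − 0.34) = 5.41% / 1.05 = 5.1524%
R_f (intercept) = 4.98% − 0.34 × 5.1524% = 3.2282%
E(R_Bellamy) = R_f + β × MRP = 3.2282% + 1.69 × 5.1524% = 11.94%

11.94%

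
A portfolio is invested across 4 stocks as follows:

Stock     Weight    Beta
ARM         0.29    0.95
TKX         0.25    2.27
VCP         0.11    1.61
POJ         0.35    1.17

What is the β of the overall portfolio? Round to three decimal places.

β_P = Σ w_i β_i = 0.29×0.95 + 0.25×2.27 + 0.11×1.61 + 0.35×1.17 = 1.4296

1.430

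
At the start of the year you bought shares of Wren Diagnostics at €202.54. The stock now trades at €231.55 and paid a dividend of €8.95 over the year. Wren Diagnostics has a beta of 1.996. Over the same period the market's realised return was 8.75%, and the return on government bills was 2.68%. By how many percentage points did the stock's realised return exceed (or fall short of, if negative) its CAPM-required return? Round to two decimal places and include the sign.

Realised HPR = (P1 + D1 − P0) / P0 = (231.55 + 8.95 − 202.54) / 202.54 = 37.96 / 202.54 = 18.7420%
MRP = 8.75% − 2.68% = 6.07%
CAPM required = R_f + β·MRP = 2.68% + 1.996 × 6.07% = 14.79572%
α = realised − required = 18.7420% − 14.79572% = +3.95%

+3.95%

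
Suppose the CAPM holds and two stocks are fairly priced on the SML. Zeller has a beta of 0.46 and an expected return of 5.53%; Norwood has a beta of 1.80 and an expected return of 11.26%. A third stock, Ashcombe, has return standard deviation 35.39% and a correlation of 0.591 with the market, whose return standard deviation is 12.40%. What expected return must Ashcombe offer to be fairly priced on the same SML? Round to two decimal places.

10.78%

MRP = (11.26% − 5.53%) / (1.80 − 0.46) = 4.2761%
R_f = 5.53% − 0.46 × 4.2761% = 3.5630%
β_Ashcombe = ρ·σ_i/σ_m = 0.591 × 35.39 / 12.40 = 1.6867
E(R_Ashcombe) = R_f + β × MRP = 3.5630% + 1.6867 × 4.2761% = 10.78%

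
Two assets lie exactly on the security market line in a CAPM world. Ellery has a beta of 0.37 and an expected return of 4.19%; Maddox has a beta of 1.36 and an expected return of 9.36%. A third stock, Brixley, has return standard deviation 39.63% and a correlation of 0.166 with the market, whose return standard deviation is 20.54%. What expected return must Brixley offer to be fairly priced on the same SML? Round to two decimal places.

3.93%

MRP = (9.36% − 4.19%) / (1.36 − 0.37) = 5.2222%
R_f = 4.19% − 0.37 × 5.2222% = 2.2578%
β_Brixley = ρ·σ_i/σ_m = 0.166 × 39.63 / 20.54 = 0.3203
E(R_Brixley) = R_f + β × MRP = 2.2578% + 0.3203 × 5.2222% = 3.93%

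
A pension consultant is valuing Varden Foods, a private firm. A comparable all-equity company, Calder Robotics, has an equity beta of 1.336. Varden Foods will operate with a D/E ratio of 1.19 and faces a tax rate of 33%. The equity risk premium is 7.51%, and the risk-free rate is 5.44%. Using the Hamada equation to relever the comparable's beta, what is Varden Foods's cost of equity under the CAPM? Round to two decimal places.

23.47%

β_L = β_U × [1 + (1 − t)(D/E)] = 1.336 × [1 + (1 − 0.33) × 1.19]
    = 1.336 × [1 + 0.67 × 1.19] = 1.336 × 1.7973 = 2.4012
E(R) = R_f + β_L × MRP = 5.44% + 2.4012 × 7.51% = 23.47%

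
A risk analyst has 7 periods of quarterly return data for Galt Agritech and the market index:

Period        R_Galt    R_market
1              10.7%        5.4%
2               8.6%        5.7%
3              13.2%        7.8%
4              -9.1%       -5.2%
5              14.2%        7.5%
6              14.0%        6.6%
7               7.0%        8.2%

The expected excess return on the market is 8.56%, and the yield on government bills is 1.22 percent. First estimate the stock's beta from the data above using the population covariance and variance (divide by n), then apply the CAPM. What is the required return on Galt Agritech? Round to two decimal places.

15.03%

Mean R_i = (10.7 + 8.6 + 13.2 − 9.1 + 14.2 + 14.0 + 7.0) / 7 = 8.3714%
Mean R_m = (5.4 + 5.7 + 7.8 − 5.2 + 7.5 + 6.6 + 8.2) / 7 = 5.1429%
Σ(R_i − R̄_i)(R_m − R̄_m) = 212.0086  ⇒  Cov = 212.0086 / 7 = 30.2869
Σ(R_m − R̄_m)² = 131.4371  ⇒  Var(R_m) = 131.4371 / 7 = 18.7767
β = Cov / Var(R_m) = 30.2869 / 18.7767 = 1.6130
E(R) = R_f + β × MRP = 1.22% + 1.6130 × 8.56% = 15.03%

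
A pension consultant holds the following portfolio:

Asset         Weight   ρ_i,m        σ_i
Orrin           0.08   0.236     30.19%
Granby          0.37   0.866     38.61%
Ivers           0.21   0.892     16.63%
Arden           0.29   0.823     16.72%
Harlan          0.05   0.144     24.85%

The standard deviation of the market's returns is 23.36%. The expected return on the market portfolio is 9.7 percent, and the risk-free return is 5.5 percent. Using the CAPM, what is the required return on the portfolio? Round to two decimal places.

β_Orrin = 0.236 × 30.19% / 23.36% = 0.3050
β_Granby = 0.866 × 38.61% / 23.36% = 1.4313
β_Ivers = 0.892 × 16.63% / 23.36% = 0.6350
β_Arden = 0.823 × 16.72% / 23.36% = 0.5891
β_Harlan = 0.144 × 24.85% / 23.36% = 0.1532
β_P = Σ w_i β_i = 0.08×0.3050 + 0.37×1.4313 + 0.21×0.6350 + 0.29×0.5891 + 0.05×0.1532 = 0.8658
MRP = 9.7% − 5.5% = 4.20%
E(R_P) = R_f + β_P × MRP = 5.5% + 0.8658 × 4.2% = 9.14%

9.14%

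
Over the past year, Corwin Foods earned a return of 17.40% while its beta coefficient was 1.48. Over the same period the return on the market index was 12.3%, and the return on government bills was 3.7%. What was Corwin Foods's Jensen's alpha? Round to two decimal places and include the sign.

+0.97%

Market excess return = 12.3% − 3.7% = 8.60%
CAPM benchmark = R_f + β(R_m − R_f) = 3.7% + 1.48 × 8.6% = 16.4280%
α = actual − benchmark = 17.40% − 16.4280% = +0.97%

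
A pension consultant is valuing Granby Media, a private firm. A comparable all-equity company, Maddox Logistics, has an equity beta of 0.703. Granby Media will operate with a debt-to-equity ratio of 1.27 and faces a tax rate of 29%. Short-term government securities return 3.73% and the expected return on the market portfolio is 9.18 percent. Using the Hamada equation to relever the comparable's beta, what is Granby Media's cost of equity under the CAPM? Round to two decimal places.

11.02%

β_L = β_U × [1 + (1 − t)(D/E)] = 0.703 × [1 + (1 − 0.29) × 1.27]
    = 0.703 × [1 + 0.71 × 1.27] = 0.703 × 1.9017 = 1.3369
MRP = 9.18% − 3.73% = 5.45%
E(R) = R_f + β_L × MRP = 3.73% + 1.3369 × 5.45% = 11.02%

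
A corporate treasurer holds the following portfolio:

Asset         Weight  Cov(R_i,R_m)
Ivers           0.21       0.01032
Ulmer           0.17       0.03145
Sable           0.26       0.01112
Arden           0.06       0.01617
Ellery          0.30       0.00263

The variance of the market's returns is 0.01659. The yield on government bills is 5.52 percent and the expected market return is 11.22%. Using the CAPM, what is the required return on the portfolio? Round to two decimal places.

9.70%

β_Ivers = 0.01032 / 0.01659 = 0.6221
β_Ulmer = 0.03145 / 0.01659 = 1.8957
β_Sable = 0.01112 / 0.01659 = 0.6703
β_Arden = 0.01617 / 0.01659 = 0.9747
β_Ellery = 0.00263 / 0.01659 = 0.1585
β_P = Σ w_i β_i = 0.21×0.6221 + 0.17×1.8957 + 0.26×0.6703 + 0.06×0.9747 + 0.30×0.1585 = 0.7332
MRP = 11.22% − 5.52% = 5.70%
E(R_P) = R_f + β_P × MRP = 5.52% + 0.7332 × 5.70% = 9.70%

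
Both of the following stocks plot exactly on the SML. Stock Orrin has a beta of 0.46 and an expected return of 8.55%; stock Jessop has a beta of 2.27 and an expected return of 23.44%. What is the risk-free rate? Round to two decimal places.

Both satisfy E(R) = R_f + β·MRP, so the slope of the SML is
MRP = (23.44% − 8.55%) / (2.27 − 0.46) = 14.89% / 1.81 = 8.2265%
R_f = E(R_Orrin) − β_Orrin·MRP = 8.55% − 0.46 × 8.2265% = 4.7658%

4.77%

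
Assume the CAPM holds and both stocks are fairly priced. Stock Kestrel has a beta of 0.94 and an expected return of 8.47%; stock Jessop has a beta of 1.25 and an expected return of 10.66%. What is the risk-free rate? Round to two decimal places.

Both satisfy E(R) = R_f + β·MRP, so the slope of the SML is
MRP = (10.66% − 8.47%) / (1.25 − 0.94) = 2.19% / 0.31 = 7.0645%
R_f = E(R_Kestrel) − β_Kestrel·MRP = 8.47% − 0.94 × 7.0645% = 1.8294%

1.83%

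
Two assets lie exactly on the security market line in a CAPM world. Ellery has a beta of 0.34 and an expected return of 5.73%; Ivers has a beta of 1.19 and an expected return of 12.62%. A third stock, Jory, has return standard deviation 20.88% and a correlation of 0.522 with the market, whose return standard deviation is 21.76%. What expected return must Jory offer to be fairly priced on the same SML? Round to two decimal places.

MRP = (12.62% − 5.73%) / (1.19 − 0.34) = 8.1059%
R_f = 5.73% − 0.34 × 8.1059% = 2.9740%
β_Jory = ρ·σ_i/σ_m = 0.522 × 20.88 / 21.76 = 0.5009
E(R_Jory) = R_f + β × MRP = 2.9740% + 0.5009 × 8.1059% = 7.03%

7.03%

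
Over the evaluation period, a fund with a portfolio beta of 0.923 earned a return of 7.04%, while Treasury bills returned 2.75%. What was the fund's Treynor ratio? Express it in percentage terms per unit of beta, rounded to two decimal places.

Treynor = (R_P − R_f) / β_P = (7.04% − 2.75%) / 0.9230 = 4.29% / 0.9230 = 4.65%

4.65%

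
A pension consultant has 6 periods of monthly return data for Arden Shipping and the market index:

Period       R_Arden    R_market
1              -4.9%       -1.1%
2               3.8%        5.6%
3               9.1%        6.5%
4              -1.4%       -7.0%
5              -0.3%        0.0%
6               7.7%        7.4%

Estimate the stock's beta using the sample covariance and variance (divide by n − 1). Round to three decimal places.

0.803

Mean R_i = (-4.9 + 3.8 + 9.1 − 1.4 − 0.3 + 7.7) / 6 = 2.3333%
Mean R_m = (-1.1 + 5.6 + 6.5 − 7.0 + 0.0 + 7.4) / 6 = 1.9000%
Σ(R_i − R̄_i)(R_m − R̄_m) = 126.0000  ⇒  Cov = 126.0000 / 5 = 25.2000
Σ(R_m − R̄_m)² = 156.9200  ⇒  Var(R_m) = 156.9200 / 5 = 31.3840
β = Cov / Var(R_m) = 25.2000 / 31.3840 = 0.8030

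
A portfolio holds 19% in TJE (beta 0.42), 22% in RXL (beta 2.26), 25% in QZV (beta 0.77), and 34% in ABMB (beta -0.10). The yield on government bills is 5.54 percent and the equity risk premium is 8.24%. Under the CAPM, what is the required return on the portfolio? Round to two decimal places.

11.60%

β_P = Σ w_i β_i = 0.19×0.42 + 0.22×2.26 + 0.25×0.77 + 0.34×-0.10 = 0.7355
E(R_P) = R_f + β_P × MRP = 5.54% + 0.7355 × 8.24% = 11.60%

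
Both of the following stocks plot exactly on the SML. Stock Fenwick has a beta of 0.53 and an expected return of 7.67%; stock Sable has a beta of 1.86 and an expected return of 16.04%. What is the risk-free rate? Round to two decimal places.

Both satisfy E(R) = R_f + β·MRP, so the slope of the SML is
MRP = (16.04% − 7.67%) / (1.86 − 0.53) = 8.37% / 1.33 = 6.2932%
R_f = E(R_Fenwick) − β_Fenwick·MRP = 7.67% − 0.53 × 6.2932% = 4.3346%

4.33%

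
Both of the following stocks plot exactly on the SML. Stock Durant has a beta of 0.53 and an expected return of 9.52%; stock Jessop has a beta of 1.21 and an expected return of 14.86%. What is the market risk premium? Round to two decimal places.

7.85%

Both satisfy E(R) = R_f + β·MRP, so the slope of the SML is
MRP = (14.86% − 9.52%) / (1.21 − 0.53) = 5.34% / 0.68 = 7.8529%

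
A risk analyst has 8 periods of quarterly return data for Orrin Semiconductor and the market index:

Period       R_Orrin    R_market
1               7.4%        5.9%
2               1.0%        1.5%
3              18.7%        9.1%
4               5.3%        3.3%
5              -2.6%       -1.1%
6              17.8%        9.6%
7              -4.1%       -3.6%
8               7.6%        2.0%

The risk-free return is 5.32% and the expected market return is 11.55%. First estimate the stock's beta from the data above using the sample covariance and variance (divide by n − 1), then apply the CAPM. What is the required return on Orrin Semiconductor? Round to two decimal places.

16.22%

Mean R_i = (7.4 + 1.0 + 18.7 + 5.3 − 2.6 + 17.8 − 4.1 + 7.6) / 8 = 6.3875%
Mean R_m = (5.9 + 1.5 + 9.1 + 3.3 − 1.1 + 9.6 − 3.6 + 2.0) / 8 = 3.3375%
Σ(R_i − R̄_i)(R_m − R̄_m) = 265.9738  ⇒  Cov = 265.9738 / 7 = 37.9963
Σ(R_m − R̄_m)² = 151.9788  ⇒  Var(R_m) = 151.9788 / 7 = 21.7113
β = Cov / Var(R_m) = 37.9963 / 21.7113 = 1.7501
MRP = 11.55% − 5.32% = 6.23%
E(R) = R_f + β × MRP = 5.32% + 1.7501 × 6.23% = 16.22%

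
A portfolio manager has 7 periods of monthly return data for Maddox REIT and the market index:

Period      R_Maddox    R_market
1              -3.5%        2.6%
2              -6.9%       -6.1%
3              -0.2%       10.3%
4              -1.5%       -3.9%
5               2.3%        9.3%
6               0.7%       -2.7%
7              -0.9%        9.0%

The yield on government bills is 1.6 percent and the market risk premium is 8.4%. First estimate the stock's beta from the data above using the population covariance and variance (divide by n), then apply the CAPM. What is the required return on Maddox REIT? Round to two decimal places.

Mean R_i = (-3.5 − 6.9 − 0.2 − 1.5 + 2.3 + 0.7 − 0.9) / 7 = -1.4286%
Mean R_m = (2.6 − 6.1 + 10.3 − 3.9 + 9.3 − 2.7 + 9.0) / 7 = 2.6429%
Σ(R_i − R̄_i)(R_m − R̄_m) = 74.6086  ⇒  Cov = 74.6086 / 7 = 10.6584
Σ(R_m − R̄_m)² = 291.1571  ⇒  Var(R_m) = 291.1571 / 7 = 41.5939
β = Cov / Var(R_m) = 10.6584 / 41.5939 = 0.2562
E(R) = R_f + β × MRP = 1.6% + 0.2562 × 8.4% = 3.75%

3.75%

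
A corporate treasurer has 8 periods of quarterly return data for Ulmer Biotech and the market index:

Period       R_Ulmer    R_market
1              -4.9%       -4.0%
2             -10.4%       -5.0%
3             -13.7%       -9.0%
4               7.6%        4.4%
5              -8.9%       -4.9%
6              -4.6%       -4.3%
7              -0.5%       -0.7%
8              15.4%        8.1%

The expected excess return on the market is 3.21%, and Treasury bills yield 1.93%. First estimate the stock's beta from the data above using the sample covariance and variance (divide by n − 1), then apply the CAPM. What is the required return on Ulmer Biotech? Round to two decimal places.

Mean R_i = (-4.9 − 10.4 − 13.7 + 7.6 − 8.9 − 4.6 − 0.5 + 15.4) / 8 = -2.5000%
Mean R_m = (-4.0 − 5.0 − 9.0 + 4.4 − 4.9 − 4.3 − 0.7 + 8.1) / 8 = -1.9250%
Σ(R_i − R̄_i)(R_m − R̄_m) = 378.3200  ⇒  Cov = 378.3200 / 7 = 54.0457
Σ(R_m − R̄_m)² = 220.3150  ⇒  Var(R_m) = 220.3150 / 7 = 31.4736
β = Cov / Var(R_m) = 54.0457 / 31.4736 = 1.7172
E(R) = R_f + β × MRP = 1.93% + 1.7172 × 3.21% = 7.44%

7.44%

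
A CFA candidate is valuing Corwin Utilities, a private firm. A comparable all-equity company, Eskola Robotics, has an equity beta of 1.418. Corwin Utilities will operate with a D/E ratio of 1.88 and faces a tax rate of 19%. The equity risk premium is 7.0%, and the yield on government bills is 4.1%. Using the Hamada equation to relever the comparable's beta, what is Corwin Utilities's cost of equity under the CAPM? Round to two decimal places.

β_L = β_U × [1 + (1 − t)(D/E)] = 1.418 × [1 + (1 − 0.19) × 1.88]
    = 1.418 × [1 + 0.81 × 1.88] = 1.418 × 2.5228 = 3.5773
E(R) = R_f + β_L × MRP = 4.1% + 3.5773 × 7.0% = 29.14%

29.14%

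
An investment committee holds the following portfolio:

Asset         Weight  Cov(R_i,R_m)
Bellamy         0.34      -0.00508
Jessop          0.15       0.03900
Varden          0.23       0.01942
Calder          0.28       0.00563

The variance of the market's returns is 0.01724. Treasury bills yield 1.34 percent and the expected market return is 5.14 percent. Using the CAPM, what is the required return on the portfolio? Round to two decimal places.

β_Bellamy = -0.00508 / 0.01724 = -0.2947
β_Jessop = 0.03900 / 0.01724 = 2.2622
β_Varden = 0.01942 / 0.01724 = 1.1265
β_Calder = 0.00563 / 0.01724 = 0.3266
β_P = Σ w_i β_i = 0.34×-0.2947 + 0.15×2.2622 + 0.23×1.1265 + 0.28×0.3266 = 0.5897
MRP = 5.14% − 1.34% = 3.80%
E(R_P) = R_f + β_P × MRP = 1.34% + 0.5897 × 3.80% = 3.58%

3.58%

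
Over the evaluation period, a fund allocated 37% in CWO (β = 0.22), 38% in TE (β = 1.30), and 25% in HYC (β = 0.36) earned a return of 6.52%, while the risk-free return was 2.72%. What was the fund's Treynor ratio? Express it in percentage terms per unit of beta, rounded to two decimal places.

5.71%

β_P = 0.37×0.22 + 0.38×1.30 + 0.25×0.36 = 0.6654
Treynor = (R_P − R_f) / β_P = (6.52% − 2.72%) / 0.6654 = 3.80% / 0.6654 = 5.71%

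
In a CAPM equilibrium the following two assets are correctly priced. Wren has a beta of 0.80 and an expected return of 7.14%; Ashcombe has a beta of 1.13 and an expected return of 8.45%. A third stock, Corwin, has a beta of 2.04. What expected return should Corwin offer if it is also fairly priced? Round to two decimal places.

MRP (SML slope) = (8.45% − 7.14%) / (1.13 − 0.80) = 1.31% / 0.33 = 3.9697%
R_f (intercept) = 7.14% − 0.80 × 3.9697% = 3.9642%
E(R_Corwin) = R_f + β × MRP = 3.9642% + 2.04 × 3.9697% = 12.06%

12.06%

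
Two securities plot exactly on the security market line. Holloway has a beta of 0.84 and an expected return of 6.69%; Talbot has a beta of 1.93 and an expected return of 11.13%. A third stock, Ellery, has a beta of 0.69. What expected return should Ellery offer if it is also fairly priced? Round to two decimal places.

6.08%

MRP (SML slope) = (11.13% − 6.69%) / (1.93 − 0.84) = 4.44% / 1.09 = 4.0734%
R_f (intercept) = 6.69% − 0.84 × 4.0734% = 3.2683%
E(R_Ellery) = R_f + β × MRP = 3.2683% + 0.69 × 4.0734% = 6.08%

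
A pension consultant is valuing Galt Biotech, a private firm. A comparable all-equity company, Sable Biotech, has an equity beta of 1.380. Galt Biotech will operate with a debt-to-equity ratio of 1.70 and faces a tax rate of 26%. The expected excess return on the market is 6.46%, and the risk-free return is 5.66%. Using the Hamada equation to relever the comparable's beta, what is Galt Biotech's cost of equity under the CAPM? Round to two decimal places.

β_L = β_U × [1 + (1 − t)(D/E)] = 1.380 × [1 + (1 − 0.26) × 1.70]
    = 1.380 × [1 + 0.74 × 1.70] = 1.380 × 2.2580 = 3.1160
E(R) = R_f + β_L × MRP = 5.66% + 3.1160 × 6.46% = 25.79%

25.79%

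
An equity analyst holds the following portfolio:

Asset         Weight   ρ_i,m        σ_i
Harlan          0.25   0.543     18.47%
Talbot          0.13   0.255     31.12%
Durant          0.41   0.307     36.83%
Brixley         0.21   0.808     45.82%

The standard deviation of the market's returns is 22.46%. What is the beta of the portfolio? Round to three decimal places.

0.710

β_Harlan = 0.543 × 18.47% / 22.46% = 0.4465
β_Talbot = 0.255 × 31.12% / 22.46% = 0.3533
β_Durant = 0.307 × 36.83% / 22.46% = 0.5034
β_Brixley = 0.808 × 45.82% / 22.46% = 1.6484
β_P = Σ w_i β_i = 0.25×0.4465 + 0.13×0.3533 + 0.41×0.5034 + 0.21×1.6484 = 0.7101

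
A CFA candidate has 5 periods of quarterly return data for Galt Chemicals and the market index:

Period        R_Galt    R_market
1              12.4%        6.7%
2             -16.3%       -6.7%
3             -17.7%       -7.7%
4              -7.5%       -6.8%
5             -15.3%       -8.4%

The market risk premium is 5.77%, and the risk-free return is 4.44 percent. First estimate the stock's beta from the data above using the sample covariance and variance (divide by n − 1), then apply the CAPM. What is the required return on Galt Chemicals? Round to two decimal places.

15.36%

Mean R_i = (12.4 − 16.3 − 17.7 − 7.5 − 15.3) / 5 = -8.8800%
Mean R_m = (6.7 − 6.7 − 7.7 − 6.8 − 8.4) / 5 = -4.5800%
Σ(R_i − R̄_i)(R_m − R̄_m) = 304.7480  ⇒  Cov = 304.7480 / 4 = 76.1870
Σ(R_m − R̄_m)² = 160.9880  ⇒  Var(R_m) = 160.9880 / 4 = 40.2470
β = Cov / Var(R_m) = 76.1870 / 40.2470 = 1.8930
E(R) = R_f + β × MRP = 4.44% + 1.8930 × 5.77% = 15.36%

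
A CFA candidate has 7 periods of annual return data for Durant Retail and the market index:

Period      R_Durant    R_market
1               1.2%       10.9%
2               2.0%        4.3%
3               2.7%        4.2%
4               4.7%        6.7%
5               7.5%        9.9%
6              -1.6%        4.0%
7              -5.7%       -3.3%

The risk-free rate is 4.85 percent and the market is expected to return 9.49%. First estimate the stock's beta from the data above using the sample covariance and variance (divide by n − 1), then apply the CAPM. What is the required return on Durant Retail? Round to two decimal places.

Mean R_i = (1.2 + 2.0 + 2.7 + 4.7 + 7.5 − 1.6 − 5.7) / 7 = 1.5429%
Mean R_m = (10.9 + 4.3 + 4.2 + 6.7 + 9.9 + 4.0 − 3.3) / 7 = 5.2429%
Σ(R_i − R̄_i)(R_m − R̄_m) = 94.5471  ⇒  Cov = 94.5471 / 6 = 15.7579
Σ(R_m − R̄_m)² = 132.3171  ⇒  Var(R_m) = 132.3171 / 6 = 22.0529
β = Cov / Var(R_m) = 15.7579 / 22.0529 = 0.7146
MRP = 9.49% − 4.85% = 4.64%
E(R) = R_f + β × MRP = 4.85% + 0.7146 × 4.64% = 8.17%

8.17%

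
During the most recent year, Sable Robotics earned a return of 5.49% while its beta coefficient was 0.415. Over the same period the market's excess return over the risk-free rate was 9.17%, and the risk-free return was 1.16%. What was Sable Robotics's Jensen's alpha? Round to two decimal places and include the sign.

+0.52%

CAPM benchmark = R_f + β(R_m − R_f) = 1.16% + 0.415 × 9.17% = 4.96555%
α = actual − benchmark = 5.49% − 4.96555% = +0.52%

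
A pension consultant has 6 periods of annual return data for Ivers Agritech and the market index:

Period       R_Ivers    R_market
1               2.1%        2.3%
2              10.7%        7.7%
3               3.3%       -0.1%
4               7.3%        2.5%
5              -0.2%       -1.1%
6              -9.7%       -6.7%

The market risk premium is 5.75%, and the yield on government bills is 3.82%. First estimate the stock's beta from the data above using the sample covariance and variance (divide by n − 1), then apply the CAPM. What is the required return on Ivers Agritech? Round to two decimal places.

11.93%

Mean R_i = (2.1 + 10.7 + 3.3 + 7.3 − 0.2 − 9.7) / 6 = 2.2500%
Mean R_m = (2.3 + 7.7 − 0.1 + 2.5 − 1.1 − 6.7) / 6 = 0.7667%
Σ(R_i − R̄_i)(R_m − R̄_m) = 160.0000  ⇒  Cov = 160.0000 / 5 = 32.0000
Σ(R_m − R̄_m)² = 113.4133  ⇒  Var(R_m) = 113.4133 / 5 = 22.6827
β = Cov / Var(R_m) = 32.0000 / 22.6827 = 1.4108
E(R) = R_f + β × MRP = 3.82% + 1.4108 × 5.75% = 11.93%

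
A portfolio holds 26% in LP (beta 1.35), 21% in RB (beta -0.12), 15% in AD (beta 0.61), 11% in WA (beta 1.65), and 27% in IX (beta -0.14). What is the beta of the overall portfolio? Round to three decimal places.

β_P = Σ w_i β_i = 0.26×1.35 + 0.21×-0.12 + 0.15×0.61 + 0.11×1.65 + 0.27×-0.14 = 0.5610

0.561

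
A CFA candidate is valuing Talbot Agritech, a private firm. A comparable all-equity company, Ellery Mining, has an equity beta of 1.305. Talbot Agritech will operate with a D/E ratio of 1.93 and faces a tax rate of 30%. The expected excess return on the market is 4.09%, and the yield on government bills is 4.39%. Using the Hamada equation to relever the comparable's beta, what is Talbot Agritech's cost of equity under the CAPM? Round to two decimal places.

β_L = β_U × [1 + (1 − t)(D/E)] = 1.305 × [1 + (1 − 0.30) × 1.93]
    = 1.305 × [1 + 0.70 × 1.93] = 1.305 × 2.3510 = 3.0681
E(R) = R_f + β_L × MRP = 4.39% + 3.0681 × 4.09% = 16.94%

16.94%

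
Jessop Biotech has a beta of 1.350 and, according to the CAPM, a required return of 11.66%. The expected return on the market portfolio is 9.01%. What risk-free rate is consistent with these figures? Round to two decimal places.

E(R) = R_f + β(E(R_m) − R_f) = R_f(1 − β) + β·E(R_m)
11.66% = R_f × (1 − 1.350) + 1.350 × 9.01%
11.66% = R_f × -0.350 + 12.16350%
R_f = (11.66% − 12.16350%) / -0.350 = 1.44%

1.44%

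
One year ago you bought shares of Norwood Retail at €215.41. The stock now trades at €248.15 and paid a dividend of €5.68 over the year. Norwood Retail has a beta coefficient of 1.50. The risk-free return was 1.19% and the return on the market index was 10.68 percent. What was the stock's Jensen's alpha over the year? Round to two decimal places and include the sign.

+2.41%

Realised HPR = (P1 + D1 − P0) / P0 = (248.15 + 5.68 − 215.41) / 215.41 = 38.42 / 215.41 = 17.8358%
MRP = 10.68% − 1.19% = 9.49%
CAPM required = R_f + β·MRP = 1.19% + 1.50 × 9.49% = 15.4250%
α = realised − required = 17.8358% − 15.4250% = +2.41%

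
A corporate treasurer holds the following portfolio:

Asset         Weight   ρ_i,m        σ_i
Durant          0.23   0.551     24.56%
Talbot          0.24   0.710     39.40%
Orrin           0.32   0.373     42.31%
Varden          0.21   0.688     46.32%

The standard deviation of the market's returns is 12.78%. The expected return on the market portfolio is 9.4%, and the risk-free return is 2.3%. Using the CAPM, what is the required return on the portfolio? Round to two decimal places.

β_Durant = 0.551 × 24.56% / 12.78% = 1.0589
β_Talbot = 0.710 × 39.40% / 12.78% = 2.1889
β_Orrin = 0.373 × 42.31% / 12.78% = 1.2349
β_Varden = 0.688 × 46.32% / 12.78% = 2.4936
β_P = Σ w_i β_i = 0.23×1.0589 + 0.24×2.1889 + 0.32×1.2349 + 0.21×2.4936 = 1.6877
MRP = 9.4% − 2.3% = 7.10%
E(R_P) = R_f + β_P × MRP = 2.3% + 1.6877 × 7.1% = 14.28%

14.28%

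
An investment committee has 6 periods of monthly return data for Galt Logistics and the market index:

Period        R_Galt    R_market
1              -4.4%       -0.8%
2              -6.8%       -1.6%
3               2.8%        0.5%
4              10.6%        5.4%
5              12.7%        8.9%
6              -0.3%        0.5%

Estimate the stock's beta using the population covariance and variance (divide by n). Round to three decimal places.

1.832

Mean R_i = (-4.4 − 6.8 + 2.8 + 10.6 + 12.7 − 0.3) / 6 = 2.4333%
Mean R_m = (-0.8 − 1.6 + 0.5 + 5.4 + 8.9 + 0.5) / 6 = 2.1500%
Σ(R_i − R̄_i)(R_m − R̄_m) = 154.5300  ⇒  Cov = 154.5300 / 6 = 25.7550
Σ(R_m − R̄_m)² = 84.3350  ⇒  Var(R_m) = 84.3350 / 6 = 14.0558
β = Cov / Var(R_m) = 25.7550 / 14.0558 = 1.8323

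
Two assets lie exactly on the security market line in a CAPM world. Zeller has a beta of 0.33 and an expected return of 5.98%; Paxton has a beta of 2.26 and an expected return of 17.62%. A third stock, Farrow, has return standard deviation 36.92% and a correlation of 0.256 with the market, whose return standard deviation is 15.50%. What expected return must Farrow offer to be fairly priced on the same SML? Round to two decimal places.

MRP = (17.62% − 5.98%) / (2.26 − 0.33) = 6.0311%
R_f = 5.98% − 0.33 × 6.0311% = 3.9897%
β_Farrow = ρ·σ_i/σ_m = 0.256 × 36.92 / 15.50 = 0.6098
E(R_Farrow) = R_f + β × MRP = 3.9897% + 0.6098 × 6.0311% = 7.67%

7.67%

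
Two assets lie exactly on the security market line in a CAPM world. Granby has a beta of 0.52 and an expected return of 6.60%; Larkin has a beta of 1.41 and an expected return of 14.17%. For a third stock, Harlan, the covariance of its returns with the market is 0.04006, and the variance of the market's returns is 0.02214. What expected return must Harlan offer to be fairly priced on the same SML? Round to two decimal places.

MRP = (14.17% − 6.60%) / (1.41 − 0.52) = 8.5056%
R_f = 6.60% − 0.52 × 8.5056% = 2.1771%
β_Harlan = Cov / Var(R_m) = 0.04006 / 0.02214 = 1.8094
E(R_Harlan) = R_f + β × MRP = 2.1771% + 1.8094 × 8.5056% = 17.57%

17.57%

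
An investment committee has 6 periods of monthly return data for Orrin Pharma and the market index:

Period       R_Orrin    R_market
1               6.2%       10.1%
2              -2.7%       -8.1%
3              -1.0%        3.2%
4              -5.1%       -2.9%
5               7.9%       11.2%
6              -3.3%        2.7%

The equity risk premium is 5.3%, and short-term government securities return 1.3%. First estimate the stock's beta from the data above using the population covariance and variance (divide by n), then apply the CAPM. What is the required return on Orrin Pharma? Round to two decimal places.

4.58%

Mean R_i = (6.2 − 2.7 − 1.0 − 5.1 + 7.9 − 3.3) / 6 = 0.3333%
Mean R_m = (10.1 − 8.1 + 3.2 − 2.9 + 11.2 + 2.7) / 6 = 2.7000%
Σ(R_i − R̄_i)(R_m − R̄_m) = 170.2500  ⇒  Cov = 170.2500 / 6 = 28.3750
Σ(R_m − R̄_m)² = 275.2600  ⇒  Var(R_m) = 275.2600 / 6 = 45.8767
β = Cov / Var(R_m) = 28.3750 / 45.8767 = 0.6185
E(R) = R_f + β × MRP = 1.3% + 0.6185 × 5.3% = 4.58%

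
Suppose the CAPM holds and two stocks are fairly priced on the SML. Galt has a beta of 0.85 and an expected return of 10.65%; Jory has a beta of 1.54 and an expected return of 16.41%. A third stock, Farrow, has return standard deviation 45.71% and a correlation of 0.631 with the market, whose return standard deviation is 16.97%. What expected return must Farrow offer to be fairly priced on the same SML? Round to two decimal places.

17.74%

MRP = (16.41% − 10.65%) / (1.54 − 0.85) = 8.3478%
R_f = 10.65% − 0.85 × 8.3478% = 3.5544%
β_Farrow = ρ·σ_i/σ_m = 0.631 × 45.71 / 16.97 = 1.6996
E(R_Farrow) = R_f + β × MRP = 3.5544% + 1.6996 × 8.3478% = 17.74%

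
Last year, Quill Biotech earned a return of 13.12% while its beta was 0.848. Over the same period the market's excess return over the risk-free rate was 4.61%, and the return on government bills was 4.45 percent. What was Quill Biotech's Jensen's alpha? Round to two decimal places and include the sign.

+4.76%

CAPM benchmark = R_f + β(R_m − R_f) = 4.45% + 0.848 × 4.61% = 8.35928%
α = actual − benchmark = 13.12% − 8.35928% = +4.76%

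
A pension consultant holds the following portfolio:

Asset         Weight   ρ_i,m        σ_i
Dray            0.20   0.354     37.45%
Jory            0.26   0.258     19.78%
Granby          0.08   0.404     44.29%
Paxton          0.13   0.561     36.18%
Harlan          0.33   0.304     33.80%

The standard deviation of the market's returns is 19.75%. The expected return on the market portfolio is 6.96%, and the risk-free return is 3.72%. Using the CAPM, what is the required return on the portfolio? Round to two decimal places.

5.60%

β_Dray = 0.354 × 37.45% / 19.75% = 0.6713
β_Jory = 0.258 × 19.78% / 19.75% = 0.2584
β_Granby = 0.404 × 44.29% / 19.75% = 0.9060
β_Paxton = 0.561 × 36.18% / 19.75% = 1.0277
β_Harlan = 0.304 × 33.80% / 19.75% = 0.5203
β_P = Σ w_i β_i = 0.20×0.6713 + 0.26×0.2584 + 0.08×0.9060 + 0.13×1.0277 + 0.33×0.5203 = 0.5792
MRP = 6.96% − 3.72% = 3.24%
E(R_P) = R_f + β_P × MRP = 3.72% + 0.5792 × 3.24% = 5.60%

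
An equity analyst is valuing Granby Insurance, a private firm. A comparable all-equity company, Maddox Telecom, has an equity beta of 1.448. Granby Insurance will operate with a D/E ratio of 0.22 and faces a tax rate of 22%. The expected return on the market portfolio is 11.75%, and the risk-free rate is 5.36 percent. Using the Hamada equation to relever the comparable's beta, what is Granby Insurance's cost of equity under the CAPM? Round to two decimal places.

β_L = β_U × [1 + (1 − t)(D/E)] = 1.448 × [1 + (1 − 0.22) × 0.22]
    = 1.448 × [1 + 0.78 × 0.22] = 1.448 × 1.1716 = 1.6965
MRP = 11.75% − 5.36% = 6.39%
E(R) = R_f + β_L × MRP = 5.36% + 1.6965 × 6.39% = 16.20%

16.20%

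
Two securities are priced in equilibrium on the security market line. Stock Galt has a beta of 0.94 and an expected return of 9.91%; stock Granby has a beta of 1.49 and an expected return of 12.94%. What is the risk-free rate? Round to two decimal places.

Both satisfy E(R) = R_f + β·MRP, so the slope of the SML is
MRP = (12.94% − 9.91%) / (1.49 − 0.94) = 3.03% / 0.55 = 5.5091%
R_f = E(R_Galt) − β_Galt·MRP = 9.91% − 0.94 × 5.5091% = 4.7314%

4.73%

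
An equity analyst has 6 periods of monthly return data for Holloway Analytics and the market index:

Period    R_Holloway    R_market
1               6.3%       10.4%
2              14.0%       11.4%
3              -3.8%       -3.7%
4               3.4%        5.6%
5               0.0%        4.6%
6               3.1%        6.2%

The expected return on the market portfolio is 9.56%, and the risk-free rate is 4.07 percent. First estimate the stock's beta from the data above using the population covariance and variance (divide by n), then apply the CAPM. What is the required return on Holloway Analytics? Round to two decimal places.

9.59%

Mean R_i = (6.3 + 14.0 − 3.8 + 3.4 + 0.0 + 3.1) / 6 = 3.8333%
Mean R_m = (10.4 + 11.4 − 3.7 + 5.6 + 4.6 + 6.2) / 6 = 5.7500%
Σ(R_i − R̄_i)(R_m − R̄_m) = 145.1900  ⇒  Cov = 145.1900 / 6 = 24.1983
Σ(R_m − R̄_m)² = 144.3950  ⇒  Var(R_m) = 144.3950 / 6 = 24.0658
β = Cov / Var(R_m) = 24.1983 / 24.0658 = 1.0055
MRP = 9.56% − 4.07% = 5.49%
E(R) = R_f + β × MRP = 4.07% + 1.0055 × 5.49% = 9.59%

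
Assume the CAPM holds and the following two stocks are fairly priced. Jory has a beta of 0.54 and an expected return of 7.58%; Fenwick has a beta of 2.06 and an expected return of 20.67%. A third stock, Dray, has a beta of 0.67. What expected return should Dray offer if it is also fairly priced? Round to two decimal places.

MRP (SML slope) = (20.67% − 7.58%) / (2.06 − 0.54) = 13.09% / 1.52 = 8.6118%
R_f (intercept) = 7.58% − 0.54 × 8.6118% = 2.9296%
E(R_Dray) = R_f + β × MRP = 2.9296% + 0.67 × 8.6118% = 8.70%

8.70%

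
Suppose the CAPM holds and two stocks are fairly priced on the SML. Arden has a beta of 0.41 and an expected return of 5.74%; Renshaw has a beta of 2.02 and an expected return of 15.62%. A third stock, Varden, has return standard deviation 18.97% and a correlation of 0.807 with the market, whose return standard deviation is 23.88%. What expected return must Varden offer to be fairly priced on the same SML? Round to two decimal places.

MRP = (15.62% − 5.74%) / (2.02 − 0.41) = 6.1366%
R_f = 5.74% − 0.41 × 6.1366% = 3.2240%
β_Varden = ρ·σ_i/σ_m = 0.807 × 18.97 / 23.88 = 0.6411
E(R_Varden) = R_f + β × MRP = 3.2240% + 0.6411 × 6.1366% = 7.16%

7.16%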